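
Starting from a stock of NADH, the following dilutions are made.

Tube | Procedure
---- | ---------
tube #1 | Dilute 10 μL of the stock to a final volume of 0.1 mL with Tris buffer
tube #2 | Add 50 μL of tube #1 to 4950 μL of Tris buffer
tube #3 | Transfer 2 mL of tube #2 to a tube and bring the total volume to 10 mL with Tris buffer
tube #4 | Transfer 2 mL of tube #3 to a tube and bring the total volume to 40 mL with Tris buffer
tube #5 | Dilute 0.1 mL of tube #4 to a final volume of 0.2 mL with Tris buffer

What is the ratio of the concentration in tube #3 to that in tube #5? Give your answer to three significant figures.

40.0

Step 1: 10 μL brought to 0.1 mL → factor 100/10 = 10
Step 2: 50 μL + 4950 μL = 5000 μL total → factor 5000/50 = 100
Step 3: 2 mL brought to 10 mL → factor 10/2 = 5
Step 4: 2 mL brought to 40 mL → factor 40/2 = 20
Step 5: 0.1 mL brought to 0.2 mL → factor 0.2/0.1 = 2
Dilution factor to tube #3 = 5000; to tube #5 = 2 × 10^5
[tube #3]/[tube #5] = (factor to tube #5)/(factor to tube #3) = 2 × 10^5/5000 = 40.0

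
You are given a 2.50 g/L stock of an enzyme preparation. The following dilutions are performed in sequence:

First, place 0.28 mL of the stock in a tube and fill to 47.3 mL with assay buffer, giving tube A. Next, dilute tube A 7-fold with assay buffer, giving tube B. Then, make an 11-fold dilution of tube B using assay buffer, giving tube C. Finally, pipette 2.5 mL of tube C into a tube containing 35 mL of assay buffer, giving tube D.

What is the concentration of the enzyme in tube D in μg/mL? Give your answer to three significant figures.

0.0128 μg/mL

Step 1: 0.28 mL brought to 47.3 mL → factor 47.3/0.28 = 168.93
Step 2: 7-fold → factor 7
Step 3: 11-fold → factor 11
Step 4: 2.5 mL + 35 mL = 37.5 mL total → factor 37.5/2.5 = 15
Overall dilution factor = 168.93 × 7 × 11 × 15 = 1.9511 × 10^5
Final = 2.50 g/L / 1.9511 × 10^5 = 1.281 × 10^-5 g/L = 0.0128 μg/mL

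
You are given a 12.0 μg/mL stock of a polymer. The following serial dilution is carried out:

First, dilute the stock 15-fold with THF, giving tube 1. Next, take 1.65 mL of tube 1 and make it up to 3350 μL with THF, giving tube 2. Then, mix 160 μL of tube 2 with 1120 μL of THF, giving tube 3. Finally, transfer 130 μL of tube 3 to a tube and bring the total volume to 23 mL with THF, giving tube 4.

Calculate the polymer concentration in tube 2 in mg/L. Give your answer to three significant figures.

Step 1: 15-fold → factor 15
Step 2: 1.65 mL brought to 3350 μL → factor 3.35/1.65 = 2.0303
Dilution factor through tube 2 = 15 × 2.0303 = 30.455
[tube 2] = 12.0 μg/mL / 30.455 = 0.3940 μg/mL = 0.394 mg/L

0.394 mg/L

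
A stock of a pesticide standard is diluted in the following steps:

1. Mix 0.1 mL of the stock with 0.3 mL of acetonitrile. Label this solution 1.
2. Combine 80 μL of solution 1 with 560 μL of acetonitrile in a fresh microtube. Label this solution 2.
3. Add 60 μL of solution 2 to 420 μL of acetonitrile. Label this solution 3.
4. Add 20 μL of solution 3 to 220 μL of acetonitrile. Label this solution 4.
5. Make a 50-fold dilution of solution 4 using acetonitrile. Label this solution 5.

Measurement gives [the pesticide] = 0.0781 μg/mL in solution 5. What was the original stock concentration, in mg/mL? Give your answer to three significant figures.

12.0 mg/mL

Step 1: 0.1 mL + 0.3 mL = 0.4 mL total → factor 0.4/0.1 = 4
Step 2: 80 μL + 560 μL = 640 μL total → factor 640/80 = 8
Step 3: 60 μL + 420 μL = 480 μL total → factor 480/60 = 8
Step 4: 20 μL + 220 μL = 240 μL total → factor 240/20 = 12
Step 5: 50-fold → factor 50
Overall dilution factor = 4 × 8 × 8 × 12 × 50 = 1.536 × 10^5
Stock = 0.0781 μg/mL × 1.536 × 10^5 = 1.200 × 10^4 μg/mL = 12.0 mg/mL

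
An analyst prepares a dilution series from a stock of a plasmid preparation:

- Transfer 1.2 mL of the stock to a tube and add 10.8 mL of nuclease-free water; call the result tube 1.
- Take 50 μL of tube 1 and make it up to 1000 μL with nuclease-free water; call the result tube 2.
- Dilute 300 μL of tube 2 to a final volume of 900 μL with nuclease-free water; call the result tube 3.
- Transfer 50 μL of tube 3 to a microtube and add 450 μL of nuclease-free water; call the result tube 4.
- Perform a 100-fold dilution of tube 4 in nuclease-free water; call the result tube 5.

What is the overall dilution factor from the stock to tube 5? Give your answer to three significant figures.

6.00 × 10^5

Step 1: 1.2 mL + 10.8 mL = 12 mL total → factor 12/1.2 = 10
Step 2: 50 μL brought to 1000 μL → factor 1000/50 = 20
Step 3: 300 μL brought to 900 μL → factor 900/300 = 3
Step 4: 50 μL + 450 μL = 500 μL total → factor 500/50 = 10
Step 5: 100-fold → factor 100
Overall dilution factor = 10 × 20 × 3 × 10 × 100 = 6 × 10^5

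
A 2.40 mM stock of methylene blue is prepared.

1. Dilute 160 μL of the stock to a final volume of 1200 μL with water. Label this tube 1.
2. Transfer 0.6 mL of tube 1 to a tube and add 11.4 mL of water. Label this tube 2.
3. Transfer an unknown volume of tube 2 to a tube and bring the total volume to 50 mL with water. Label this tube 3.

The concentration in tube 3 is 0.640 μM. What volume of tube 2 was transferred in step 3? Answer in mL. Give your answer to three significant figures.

2.00 mL

Step 1: 160 μL brought to 1200 μL → factor 1200/160 = 7.5
Step 2: 0.6 mL + 11.4 mL = 12 mL total → factor 12/0.6 = 20
Step 3: v brought to 50 mL → factor = 50 mL/v
Product of known-step factors = 150
Overall factor = 2.40 mM / (0.640 μM) = 3750
Step-3 factor = 3750 / 150 = 25
v = 50 mL / 25 = 2.00 mL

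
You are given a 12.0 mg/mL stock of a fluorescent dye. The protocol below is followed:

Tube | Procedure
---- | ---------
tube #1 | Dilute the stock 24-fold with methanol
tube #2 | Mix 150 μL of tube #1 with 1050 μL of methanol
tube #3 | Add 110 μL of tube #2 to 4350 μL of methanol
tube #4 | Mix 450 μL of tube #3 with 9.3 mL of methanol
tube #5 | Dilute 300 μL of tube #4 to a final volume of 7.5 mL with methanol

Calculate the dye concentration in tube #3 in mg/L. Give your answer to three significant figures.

1.54 mg/L

Step 1: 24-fold → factor 24
Step 2: 150 μL + 1050 μL = 1200 μL total → factor 1200/150 = 8
Step 3: 110 μL + 4350 μL = 4460 μL total → factor 4460/110 = 40.545
Dilution factor through tube #3 = 24 × 8 × 40.545 = 7784.7
[tube #3] = 12.0 mg/mL / 7784.7 = 0.001541 mg/mL = 1.54 mg/L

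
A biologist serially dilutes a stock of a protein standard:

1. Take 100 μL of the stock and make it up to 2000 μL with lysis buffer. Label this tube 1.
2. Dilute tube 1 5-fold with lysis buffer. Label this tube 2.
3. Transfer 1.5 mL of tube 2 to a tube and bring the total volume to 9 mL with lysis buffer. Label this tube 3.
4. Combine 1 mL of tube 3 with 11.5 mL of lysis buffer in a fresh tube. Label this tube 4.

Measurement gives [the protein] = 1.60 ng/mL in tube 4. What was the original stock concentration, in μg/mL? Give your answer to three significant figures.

Step 1: 100 μL brought to 2000 μL → factor 2000/100 = 20
Step 2: 5-fold → factor 5
Step 3: 1.5 mL brought to 9 mL → factor 9/1.5 = 6
Step 4: 1 mL + 11.5 mL = 12.5 mL total → factor 12.5/1 = 12.5
Overall dilution factor = 20 × 5 × 6 × 12.5 = 7500
Stock = 1.60 ng/mL × 7500 = 1.200 × 10^4 ng/mL = 12.0 μg/mL

12.0 μg/mL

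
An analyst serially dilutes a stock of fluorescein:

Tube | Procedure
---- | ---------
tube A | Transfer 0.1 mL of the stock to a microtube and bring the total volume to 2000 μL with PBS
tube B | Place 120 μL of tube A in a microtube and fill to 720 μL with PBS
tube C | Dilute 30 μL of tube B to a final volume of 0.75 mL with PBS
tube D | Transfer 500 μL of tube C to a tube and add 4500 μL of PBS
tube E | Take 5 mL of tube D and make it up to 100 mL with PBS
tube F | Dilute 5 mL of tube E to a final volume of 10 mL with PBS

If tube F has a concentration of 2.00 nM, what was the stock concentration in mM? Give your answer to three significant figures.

2.40 mM

Step 1: 0.1 mL brought to 2000 μL → factor 2/0.1 = 20
Step 2: 120 μL brought to 720 μL → factor 720/120 = 6
Step 3: 30 μL brought to 0.75 mL → factor 750/30 = 25
Step 4: 500 μL + 4500 μL = 5000 μL total → factor 5000/500 = 10
Step 5: 5 mL brought to 100 mL → factor 100/5 = 20
Step 6: 5 mL brought to 10 mL → factor 10/5 = 2
Overall dilution factor = 20 × 6 × 25 × 10 × 20 × 2 = 1.2 × 10^6
Stock = 2.00 nM × 1.2 × 10^6 = 2.400 × 10^6 nM = 2.40 mM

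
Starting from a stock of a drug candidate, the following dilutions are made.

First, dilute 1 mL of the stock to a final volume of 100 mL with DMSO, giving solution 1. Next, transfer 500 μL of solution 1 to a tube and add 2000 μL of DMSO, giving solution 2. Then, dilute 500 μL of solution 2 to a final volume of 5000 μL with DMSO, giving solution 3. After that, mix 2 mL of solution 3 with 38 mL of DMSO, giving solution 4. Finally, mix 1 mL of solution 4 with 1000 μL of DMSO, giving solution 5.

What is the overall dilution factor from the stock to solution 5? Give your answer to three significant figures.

2.00 × 10^5

Step 1: 1 mL brought to 100 mL → factor 100/1 = 100
Step 2: 500 μL + 2000 μL = 2500 μL total → factor 2500/500 = 5
Step 3: 500 μL brought to 5000 μL → factor 5000/500 = 10
Step 4: 2 mL + 38 mL = 40 mL total → factor 40/2 = 20
Step 5: 1 mL + 1000 μL = 2 mL total → factor 2/1 = 2
Overall dilution factor = 100 × 5 × 10 × 20 × 2 = 2 × 10^5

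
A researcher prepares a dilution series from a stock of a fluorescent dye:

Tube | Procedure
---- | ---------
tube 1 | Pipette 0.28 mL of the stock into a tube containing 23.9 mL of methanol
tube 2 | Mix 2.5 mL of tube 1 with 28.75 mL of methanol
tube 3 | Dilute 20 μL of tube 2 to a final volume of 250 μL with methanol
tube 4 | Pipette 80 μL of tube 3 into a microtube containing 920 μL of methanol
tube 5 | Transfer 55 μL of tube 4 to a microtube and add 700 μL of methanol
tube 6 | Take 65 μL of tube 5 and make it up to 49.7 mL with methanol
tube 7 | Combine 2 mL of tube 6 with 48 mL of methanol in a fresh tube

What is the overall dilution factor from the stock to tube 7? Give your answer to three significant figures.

Step 1: 0.28 mL + 23.9 mL = 24.18 mL total → factor 24.18/0.28 = 86.357
Step 2: 2.5 mL + 28.75 mL = 31.25 mL total → factor 31.25/2.5 = 12.5
Step 3: 20 μL brought to 250 μL → factor 250/20 = 12.5
Step 4: 80 μL + 920 μL = 1000 μL total → factor 1000/80 = 12.5
Step 5: 55 μL + 700 μL = 755 μL total → factor 755/55 = 13.727
Step 6: 65 μL brought to 49.7 mL → factor 49700/65 = 764.62
Step 7: 2 mL + 48 mL = 50 mL total → factor 50/2 = 25
Overall dilution factor = 86.357 × 12.5 × 12.5 × 12.5 × 13.727 × 764.62 × 25 = 4.4258 × 10^10

4.43 × 10^10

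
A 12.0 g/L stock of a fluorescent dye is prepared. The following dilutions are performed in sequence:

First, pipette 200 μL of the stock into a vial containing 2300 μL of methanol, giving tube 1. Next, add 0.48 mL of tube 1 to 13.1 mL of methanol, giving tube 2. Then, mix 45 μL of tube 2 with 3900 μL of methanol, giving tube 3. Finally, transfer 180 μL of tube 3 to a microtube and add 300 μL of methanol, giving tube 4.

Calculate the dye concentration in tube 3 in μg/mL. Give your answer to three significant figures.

0.387 μg/mL

Step 1: 200 μL + 2300 μL = 2500 μL total → factor 2500/200 = 12.5
Step 2: 0.48 mL + 13.1 mL = 13.58 mL total → factor 13.58/0.48 = 28.292
Step 3: 45 μL + 3900 μL = 3945 μL total → factor 3945/45 = 87.667
Dilution factor through tube 3 = 12.5 × 28.292 × 87.667 = 31003
[tube 3] = 12.0 g/L / 31003 = 0.0003871 g/L = 0.387 μg/mL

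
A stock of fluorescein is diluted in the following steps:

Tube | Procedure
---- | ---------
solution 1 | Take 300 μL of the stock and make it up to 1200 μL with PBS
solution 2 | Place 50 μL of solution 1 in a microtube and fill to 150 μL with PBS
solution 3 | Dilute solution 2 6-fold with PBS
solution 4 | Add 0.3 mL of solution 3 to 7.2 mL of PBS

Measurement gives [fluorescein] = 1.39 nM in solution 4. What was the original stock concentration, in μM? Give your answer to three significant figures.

Step 1: 300 μL brought to 1200 μL → factor 1200/300 = 4
Step 2: 50 μL brought to 150 μL → factor 150/50 = 3
Step 3: 6-fold → factor 6
Step 4: 0.3 mL + 7.2 mL = 7.5 mL total → factor 7.5/0.3 = 25
Overall dilution factor = 4 × 3 × 6 × 25 = 1800
Stock = 1.39 nM × 1800 = 2502 nM = 2.50 μM

2.50 μM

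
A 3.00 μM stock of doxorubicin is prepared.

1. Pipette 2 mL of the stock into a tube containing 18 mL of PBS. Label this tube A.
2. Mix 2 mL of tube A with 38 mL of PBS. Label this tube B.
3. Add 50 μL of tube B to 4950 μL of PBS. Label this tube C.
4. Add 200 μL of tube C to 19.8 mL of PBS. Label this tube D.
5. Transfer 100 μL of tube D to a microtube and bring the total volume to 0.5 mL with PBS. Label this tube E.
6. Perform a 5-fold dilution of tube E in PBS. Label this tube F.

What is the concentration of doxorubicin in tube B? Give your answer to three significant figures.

0.0150 μM

Step 1: 2 mL + 18 mL = 20 mL total → factor 20/2 = 10
Step 2: 2 mL + 38 mL = 40 mL total → factor 40/2 = 20
Dilution factor through tube B = 10 × 20 = 200
[tube B] = 3.00 μM / 200 = 0.0150 μM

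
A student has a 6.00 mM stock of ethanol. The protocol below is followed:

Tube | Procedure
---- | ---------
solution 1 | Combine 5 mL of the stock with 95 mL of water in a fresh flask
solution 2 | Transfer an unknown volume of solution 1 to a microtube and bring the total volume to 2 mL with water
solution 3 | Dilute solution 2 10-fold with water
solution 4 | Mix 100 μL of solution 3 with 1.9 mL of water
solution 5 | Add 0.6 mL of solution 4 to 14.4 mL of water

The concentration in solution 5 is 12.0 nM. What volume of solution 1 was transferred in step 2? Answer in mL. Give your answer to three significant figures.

Step 1: 5 mL + 95 mL = 100 mL total → factor 100/5 = 20
Step 2: v brought to 2 mL → factor = 2 mL/v
Step 3: 10-fold → factor 10
Step 4: 100 μL + 1.9 mL = 2000 μL total → factor 2000/100 = 20
Step 5: 0.6 mL + 14.4 mL = 15 mL total → factor 15/0.6 = 25
Product of known-step factors = 1 × 10^5
Overall factor = 6.00 mM / (12.0 nM) = 5 × 10^5
Step-2 factor = 5 × 10^5 / 1 × 10^5 = 5
v = 2 mL / 5 = 0.400 mL

0.400 mL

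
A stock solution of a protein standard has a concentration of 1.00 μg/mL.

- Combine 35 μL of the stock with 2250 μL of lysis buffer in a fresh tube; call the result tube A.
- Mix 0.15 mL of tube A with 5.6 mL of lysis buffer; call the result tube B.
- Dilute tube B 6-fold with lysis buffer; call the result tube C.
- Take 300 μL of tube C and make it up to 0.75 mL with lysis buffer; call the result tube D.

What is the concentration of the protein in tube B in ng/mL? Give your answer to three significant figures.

Step 1: 35 μL + 2250 μL = 2285 μL total → factor 2285/35 = 65.286
Step 2: 0.15 mL + 5.6 mL = 5.75 mL total → factor 5.75/0.15 = 38.333
Dilution factor through tube B = 65.286 × 38.333 = 2502.6
[tube B] = 1.00 μg/mL / 2502.6 = 0.0003996 μg/mL = 0.400 ng/mL

0.400 ng/mL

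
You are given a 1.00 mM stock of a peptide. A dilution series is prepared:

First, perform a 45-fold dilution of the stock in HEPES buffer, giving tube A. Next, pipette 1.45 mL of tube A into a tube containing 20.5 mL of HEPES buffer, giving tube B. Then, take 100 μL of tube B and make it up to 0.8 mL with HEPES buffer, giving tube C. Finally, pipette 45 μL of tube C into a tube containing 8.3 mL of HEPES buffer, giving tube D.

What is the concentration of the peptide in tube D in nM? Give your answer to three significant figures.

Step 1: 45-fold → factor 45
Step 2: 1.45 mL + 20.5 mL = 21.95 mL total → factor 21.95/1.45 = 15.138
Step 3: 100 μL brought to 0.8 mL → factor 800/100 = 8
Step 4: 45 μL + 8.3 mL = 8345 μL total → factor 8345/45 = 185.44
Overall dilution factor = 45 × 15.138 × 8 × 185.44 = 1.0106 × 10^6
Final = 1.00 mM / 1.0106 × 10^6 = 9.895 × 10^-7 mM = 0.990 nM

0.990 nM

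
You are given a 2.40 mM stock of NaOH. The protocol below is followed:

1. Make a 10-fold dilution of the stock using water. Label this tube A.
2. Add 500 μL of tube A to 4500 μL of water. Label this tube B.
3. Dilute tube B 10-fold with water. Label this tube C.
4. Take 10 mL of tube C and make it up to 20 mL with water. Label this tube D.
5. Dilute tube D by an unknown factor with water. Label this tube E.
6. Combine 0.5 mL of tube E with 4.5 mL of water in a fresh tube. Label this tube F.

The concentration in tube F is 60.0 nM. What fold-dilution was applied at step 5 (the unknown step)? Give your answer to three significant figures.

Step 1: 10-fold → factor 10
Step 2: 500 μL + 4500 μL = 5000 μL total → factor 5000/500 = 10
Step 3: 10-fold → factor 10
Step 4: 10 mL brought to 20 mL → factor 20/10 = 2
Step 5: unknown factor x
Step 6: 0.5 mL + 4.5 mL = 5 mL total → factor 5/0.5 = 10
Product of known-step factors = 20000
Overall factor = 2.40 mM / (60.0 nM) = 40000
x = 40000 / 20000 = 2.00

2.00-fold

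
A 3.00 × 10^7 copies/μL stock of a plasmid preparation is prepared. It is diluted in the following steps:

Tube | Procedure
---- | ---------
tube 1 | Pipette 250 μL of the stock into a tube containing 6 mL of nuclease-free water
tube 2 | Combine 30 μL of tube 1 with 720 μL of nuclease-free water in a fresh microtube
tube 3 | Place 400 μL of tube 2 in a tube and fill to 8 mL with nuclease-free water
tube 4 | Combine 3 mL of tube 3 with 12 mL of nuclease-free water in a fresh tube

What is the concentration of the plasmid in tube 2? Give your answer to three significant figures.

Step 1: 250 μL + 6 mL = 6250 μL total → factor 6250/250 = 25
Step 2: 30 μL + 720 μL = 750 μL total → factor 750/30 = 25
Dilution factor through tube 2 = 25 × 25 = 625
[tube 2] = 3.00 × 10^7 copies/μL / 625 = 4.80 × 10^4 copies/μL

4.80 × 10^4 copies/μL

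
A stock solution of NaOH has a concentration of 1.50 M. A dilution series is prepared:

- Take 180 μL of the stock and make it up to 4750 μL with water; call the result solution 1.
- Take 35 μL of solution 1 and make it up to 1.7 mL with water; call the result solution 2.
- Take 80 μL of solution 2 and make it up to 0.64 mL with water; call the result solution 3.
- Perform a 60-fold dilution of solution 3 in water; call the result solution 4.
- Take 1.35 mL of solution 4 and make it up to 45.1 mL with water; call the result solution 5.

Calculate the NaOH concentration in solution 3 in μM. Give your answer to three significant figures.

Step 1: 180 μL brought to 4750 μL → factor 4750/180 = 26.389
Step 2: 35 μL brought to 1.7 mL → factor 1700/35 = 48.571
Step 3: 80 μL brought to 0.64 mL → factor 640/80 = 8
Dilution factor through solution 3 = 26.389 × 48.571 × 8 = 10254
[solution 3] = 1.50 M / 10254 = 0.0001463 M = 146 μM

146 μM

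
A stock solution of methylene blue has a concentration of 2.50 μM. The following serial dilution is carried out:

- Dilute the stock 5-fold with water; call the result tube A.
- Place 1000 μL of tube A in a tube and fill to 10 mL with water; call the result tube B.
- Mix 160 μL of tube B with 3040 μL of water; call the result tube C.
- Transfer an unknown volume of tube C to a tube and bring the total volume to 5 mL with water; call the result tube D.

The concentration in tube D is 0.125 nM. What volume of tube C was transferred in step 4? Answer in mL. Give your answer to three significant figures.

0.250 mL

Step 1: 5-fold → factor 5
Step 2: 1000 μL brought to 10 mL → factor 10000/1000 = 10
Step 3: 160 μL + 3040 μL = 3200 μL total → factor 3200/160 = 20
Step 4: v brought to 5 mL → factor = 5 mL/v
Product of known-step factors = 1000
Overall factor = 2.50 μM / (0.125 nM) = 20000
Step-4 factor = 20000 / 1000 = 20
v = 5 mL / 20 = 0.250 mL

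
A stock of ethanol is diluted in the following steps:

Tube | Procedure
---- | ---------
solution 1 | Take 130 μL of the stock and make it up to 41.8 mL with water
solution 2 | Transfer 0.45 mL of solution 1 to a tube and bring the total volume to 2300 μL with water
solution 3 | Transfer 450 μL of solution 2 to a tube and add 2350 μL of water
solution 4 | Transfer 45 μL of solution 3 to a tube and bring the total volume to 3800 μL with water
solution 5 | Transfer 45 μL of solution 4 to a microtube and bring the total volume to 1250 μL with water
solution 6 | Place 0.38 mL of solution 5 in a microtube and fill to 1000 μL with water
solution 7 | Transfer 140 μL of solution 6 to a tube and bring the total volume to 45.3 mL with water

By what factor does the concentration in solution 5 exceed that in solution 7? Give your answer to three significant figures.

852

Step 1: 130 μL brought to 41.8 mL → factor 41800/130 = 321.54
Step 2: 0.45 mL brought to 2300 μL → factor 2.3/0.45 = 5.1111
Step 3: 450 μL + 2350 μL = 2800 μL total → factor 2800/450 = 6.2222
Step 4: 45 μL brought to 3800 μL → factor 3800/45 = 84.444
Step 5: 45 μL brought to 1250 μL → factor 1250/45 = 27.778
Step 6: 0.38 mL brought to 1000 μL → factor 1/0.38 = 2.6316
Step 7: 140 μL brought to 45.3 mL → factor 45300/140 = 323.57
Dilution factor to solution 5 = 2.3986 × 10^7; to solution 7 = 2.0424 × 10^10
[solution 5]/[solution 7] = (factor to solution 7)/(factor to solution 5) = 2.0424 × 10^10/2.3986 × 10^7 = 852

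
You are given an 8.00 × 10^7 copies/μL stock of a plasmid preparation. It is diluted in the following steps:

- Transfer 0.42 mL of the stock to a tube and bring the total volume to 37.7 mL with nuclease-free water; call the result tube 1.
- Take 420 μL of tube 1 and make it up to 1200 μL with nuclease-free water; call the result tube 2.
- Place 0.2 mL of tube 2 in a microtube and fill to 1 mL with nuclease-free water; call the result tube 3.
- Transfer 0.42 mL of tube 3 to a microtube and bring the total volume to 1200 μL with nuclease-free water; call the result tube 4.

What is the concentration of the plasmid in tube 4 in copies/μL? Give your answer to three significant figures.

Step 1: 0.42 mL brought to 37.7 mL → factor 37.7/0.42 = 89.762
Step 2: 420 μL brought to 1200 μL → factor 1200/420 = 2.8571
Step 3: 0.2 mL brought to 1 mL → factor 1/0.2 = 5
Step 4: 0.42 mL brought to 1200 μL → factor 1.2/0.42 = 2.8571
Overall dilution factor = 89.762 × 2.8571 × 5 × 2.8571 = 3663.8
Final = 8.00 × 10^7 copies/μL / 3663.8 = 2.18 × 10^4 copies/μL

2.18 × 10^4 copies/μL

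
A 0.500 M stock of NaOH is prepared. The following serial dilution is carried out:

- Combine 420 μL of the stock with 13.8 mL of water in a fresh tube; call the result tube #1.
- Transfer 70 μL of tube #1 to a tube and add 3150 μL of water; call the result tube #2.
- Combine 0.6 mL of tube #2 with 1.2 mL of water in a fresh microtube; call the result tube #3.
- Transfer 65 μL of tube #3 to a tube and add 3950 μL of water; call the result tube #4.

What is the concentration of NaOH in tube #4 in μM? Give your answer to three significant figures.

Step 1: 420 μL + 13.8 mL = 14220 μL total → factor 14220/420 = 33.857
Step 2: 70 μL + 3150 μL = 3220 μL total → factor 3220/70 = 46
Step 3: 0.6 mL + 1.2 mL = 1.8 mL total → factor 1.8/0.6 = 3
Step 4: 65 μL + 3950 μL = 4015 μL total → factor 4015/65 = 61.769
Dilution factor through tube #4 = 33.857 × 46 × 3 × 61.769 = 2.886 × 10^5
[tube #4] = 0.500 M / 2.886 × 10^5 = 1.732 × 10^-6 M = 1.73 μM

1.73 μM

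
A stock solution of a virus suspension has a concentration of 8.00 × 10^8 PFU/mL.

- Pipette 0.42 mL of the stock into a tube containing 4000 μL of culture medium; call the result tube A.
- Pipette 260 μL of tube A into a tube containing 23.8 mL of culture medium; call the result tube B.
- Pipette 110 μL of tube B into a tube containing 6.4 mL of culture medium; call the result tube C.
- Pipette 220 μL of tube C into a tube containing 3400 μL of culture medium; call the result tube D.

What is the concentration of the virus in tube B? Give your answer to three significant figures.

Step 1: 0.42 mL + 4000 μL = 4.42 mL total → factor 4.42/0.42 = 10.524
Step 2: 260 μL + 23.8 mL = 24060 μL total → factor 24060/260 = 92.538
Dilution factor through tube B = 10.524 × 92.538 = 973.86
[tube B] = 8.00 × 10^8 PFU/mL / 973.86 = 8.21 × 10^5 PFU/mL

8.21 × 10^5 PFU/mL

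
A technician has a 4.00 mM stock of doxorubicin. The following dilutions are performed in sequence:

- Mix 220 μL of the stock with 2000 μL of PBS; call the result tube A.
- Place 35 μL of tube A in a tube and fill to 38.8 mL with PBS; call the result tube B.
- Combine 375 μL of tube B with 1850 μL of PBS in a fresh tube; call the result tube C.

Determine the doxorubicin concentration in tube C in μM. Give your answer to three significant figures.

0.0603 μM

Step 1: 220 μL + 2000 μL = 2220 μL total → factor 2220/220 = 10.091
Step 2: 35 μL brought to 38.8 mL → factor 38800/35 = 1108.6
Step 3: 375 μL + 1850 μL = 2225 μL total → factor 2225/375 = 5.9333
Overall dilution factor = 10.091 × 1108.6 × 5.9333 = 66373
Final = 4.00 mM / 66373 = 6.027 × 10^-5 mM = 0.0603 μM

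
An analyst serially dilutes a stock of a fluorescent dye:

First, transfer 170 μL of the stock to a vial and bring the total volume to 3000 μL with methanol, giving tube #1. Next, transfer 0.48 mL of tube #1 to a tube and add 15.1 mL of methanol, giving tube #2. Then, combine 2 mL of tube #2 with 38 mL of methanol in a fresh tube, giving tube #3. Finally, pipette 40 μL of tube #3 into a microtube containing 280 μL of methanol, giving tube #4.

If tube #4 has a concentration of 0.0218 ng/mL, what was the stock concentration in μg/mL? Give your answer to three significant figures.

2.00 μg/mL

Step 1: 170 μL brought to 3000 μL → factor 3000/170 = 17.647
Step 2: 0.48 mL + 15.1 mL = 15.58 mL total → factor 15.58/0.48 = 32.458
Step 3: 2 mL + 38 mL = 40 mL total → factor 40/2 = 20
Step 4: 40 μL + 280 μL = 320 μL total → factor 320/40 = 8
Overall dilution factor = 17.647 × 32.458 × 20 × 8 = 91647
Stock = 0.0218 ng/mL × 91647 = 1998 ng/mL = 2.00 μg/mL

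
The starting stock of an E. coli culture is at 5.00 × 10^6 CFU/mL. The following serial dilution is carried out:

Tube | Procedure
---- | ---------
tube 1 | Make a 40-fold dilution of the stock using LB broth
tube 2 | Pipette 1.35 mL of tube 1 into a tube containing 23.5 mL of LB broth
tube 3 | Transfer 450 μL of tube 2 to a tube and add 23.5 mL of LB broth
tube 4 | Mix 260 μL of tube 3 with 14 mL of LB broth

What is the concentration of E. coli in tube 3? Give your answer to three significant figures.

128 CFU/mL

Step 1: 40-fold → factor 40
Step 2: 1.35 mL + 23.5 mL = 24.85 mL total → factor 24.85/1.35 = 18.407
Step 3: 450 μL + 23.5 mL = 23950 μL total → factor 23950/450 = 53.222
Dilution factor through tube 3 = 40 × 18.407 × 53.222 = 39187
[tube 3] = 5.00 × 10^6 CFU/mL / 39187 = 128 CFU/mL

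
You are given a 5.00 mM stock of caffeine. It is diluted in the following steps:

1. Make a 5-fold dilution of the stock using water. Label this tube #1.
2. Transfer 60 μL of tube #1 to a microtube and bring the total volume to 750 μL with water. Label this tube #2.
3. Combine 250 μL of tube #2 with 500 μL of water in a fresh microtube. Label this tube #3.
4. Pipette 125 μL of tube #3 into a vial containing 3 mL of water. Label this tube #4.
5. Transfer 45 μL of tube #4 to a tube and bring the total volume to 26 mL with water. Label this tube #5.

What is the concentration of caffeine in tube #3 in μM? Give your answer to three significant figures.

26.7 μM

Step 1: 5-fold → factor 5
Step 2: 60 μL brought to 750 μL → factor 750/60 = 12.5
Step 3: 250 μL + 500 μL = 750 μL total → factor 750/250 = 3
Dilution factor through tube #3 = 5 × 12.5 × 3 = 187.5
[tube #3] = 5.00 mM / 187.5 = 0.02667 mM = 26.7 μM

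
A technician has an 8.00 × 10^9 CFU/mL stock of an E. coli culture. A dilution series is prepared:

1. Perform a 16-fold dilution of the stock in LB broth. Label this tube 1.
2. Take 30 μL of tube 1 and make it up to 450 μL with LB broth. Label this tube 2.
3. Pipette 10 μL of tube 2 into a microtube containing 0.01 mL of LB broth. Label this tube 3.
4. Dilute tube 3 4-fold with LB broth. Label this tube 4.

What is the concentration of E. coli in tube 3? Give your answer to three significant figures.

Step 1: 16-fold → factor 16
Step 2: 30 μL brought to 450 μL → factor 450/30 = 15
Step 3: 10 μL + 0.01 mL = 20 μL total → factor 20/10 = 2
Dilution factor through tube 3 = 16 × 15 × 2 = 480
[tube 3] = 8.00 × 10^9 CFU/mL / 480 = 1.67 × 10^7 CFU/mL

1.67 × 10^7 CFU/mL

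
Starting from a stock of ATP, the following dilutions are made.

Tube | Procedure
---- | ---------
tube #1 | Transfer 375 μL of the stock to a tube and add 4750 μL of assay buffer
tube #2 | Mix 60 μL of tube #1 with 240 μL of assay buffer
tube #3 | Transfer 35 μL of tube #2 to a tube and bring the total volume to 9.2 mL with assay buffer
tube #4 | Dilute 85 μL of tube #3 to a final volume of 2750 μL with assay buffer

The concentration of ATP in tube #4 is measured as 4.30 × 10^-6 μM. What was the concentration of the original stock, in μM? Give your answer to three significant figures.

2.50 μM

Step 1: 375 μL + 4750 μL = 5125 μL total → factor 5125/375 = 13.667
Step 2: 60 μL + 240 μL = 300 μL total → factor 300/60 = 5
Step 3: 35 μL brought to 9.2 mL → factor 9200/35 = 262.86
Step 4: 85 μL brought to 2750 μL → factor 2750/85 = 32.353
Overall dilution factor = 13.667 × 5 × 262.86 × 32.353 = 5.8112 × 10^5
Stock = 4.30 × 10^-6 μM × 5.8112 × 10^5 = 2.50 μM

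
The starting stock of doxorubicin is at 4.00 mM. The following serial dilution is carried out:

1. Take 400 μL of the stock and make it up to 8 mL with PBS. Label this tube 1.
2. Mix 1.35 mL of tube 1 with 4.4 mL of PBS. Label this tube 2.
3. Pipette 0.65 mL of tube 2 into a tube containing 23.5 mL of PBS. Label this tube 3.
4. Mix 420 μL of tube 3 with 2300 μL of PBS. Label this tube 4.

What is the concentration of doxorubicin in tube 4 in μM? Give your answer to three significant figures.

Step 1: 400 μL brought to 8 mL → factor 8000/400 = 20
Step 2: 1.35 mL + 4.4 mL = 5.75 mL total → factor 5.75/1.35 = 4.2593
Step 3: 0.65 mL + 23.5 mL = 24.15 mL total → factor 24.15/0.65 = 37.154
Step 4: 420 μL + 2300 μL = 2720 μL total → factor 2720/420 = 6.4762
Overall dilution factor = 20 × 4.2593 × 37.154 × 6.4762 = 20497
Final = 4.00 mM / 20497 = 0.0001952 mM = 0.195 μM

0.195 μM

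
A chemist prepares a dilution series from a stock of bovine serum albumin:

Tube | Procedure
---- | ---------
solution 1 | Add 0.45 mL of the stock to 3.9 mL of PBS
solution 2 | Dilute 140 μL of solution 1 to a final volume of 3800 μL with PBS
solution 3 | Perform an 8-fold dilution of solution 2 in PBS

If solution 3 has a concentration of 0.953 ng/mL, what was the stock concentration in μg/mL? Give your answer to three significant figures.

2.00 μg/mL

Step 1: 0.45 mL + 3.9 mL = 4.35 mL total → factor 4.35/0.45 = 9.6667
Step 2: 140 μL brought to 3800 μL → factor 3800/140 = 27.143
Step 3: 8-fold → factor 8
Overall dilution factor = 9.6667 × 27.143 × 8 = 2099
Stock = 0.953 ng/mL × 2099 = 2000 ng/mL = 2.00 μg/mL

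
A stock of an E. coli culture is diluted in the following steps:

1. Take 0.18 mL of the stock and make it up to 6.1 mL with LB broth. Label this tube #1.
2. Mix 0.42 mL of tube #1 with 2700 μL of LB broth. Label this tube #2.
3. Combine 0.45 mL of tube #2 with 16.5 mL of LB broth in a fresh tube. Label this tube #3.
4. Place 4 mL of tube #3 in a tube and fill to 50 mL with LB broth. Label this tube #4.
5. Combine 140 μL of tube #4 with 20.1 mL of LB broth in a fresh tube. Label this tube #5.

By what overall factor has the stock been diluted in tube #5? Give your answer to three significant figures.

1.71 × 10^7

Step 1: 0.18 mL brought to 6.1 mL → factor 6.1/0.18 = 33.889
Step 2: 0.42 mL + 2700 μL = 3.12 mL total → factor 3.12/0.42 = 7.4286
Step 3: 0.45 mL + 16.5 mL = 16.95 mL total → factor 16.95/0.45 = 37.667
Step 4: 4 mL brought to 50 mL → factor 50/4 = 12.5
Step 5: 140 μL + 20.1 mL = 20240 μL total → factor 20240/140 = 144.57
Overall dilution factor = 33.889 × 7.4286 × 37.667 × 12.5 × 144.57 = 1.7136 × 10^7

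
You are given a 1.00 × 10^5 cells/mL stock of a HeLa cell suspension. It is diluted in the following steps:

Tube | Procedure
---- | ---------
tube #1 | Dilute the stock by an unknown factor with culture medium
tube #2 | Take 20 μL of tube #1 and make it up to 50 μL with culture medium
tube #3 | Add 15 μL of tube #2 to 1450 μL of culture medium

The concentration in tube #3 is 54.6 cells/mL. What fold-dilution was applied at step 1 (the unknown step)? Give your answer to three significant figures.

7.50-fold

Step 1: unknown factor x
Step 2: 20 μL brought to 50 μL → factor 50/20 = 2.5
Step 3: 15 μL + 1450 μL = 1465 μL total → factor 1465/15 = 97.667
Product of known-step factors = 244.17
Overall factor = 1.00 × 10^5 cells/mL / (54.6 cells/mL) = 1831.5
x = 1831.5 / 244.17 = 7.50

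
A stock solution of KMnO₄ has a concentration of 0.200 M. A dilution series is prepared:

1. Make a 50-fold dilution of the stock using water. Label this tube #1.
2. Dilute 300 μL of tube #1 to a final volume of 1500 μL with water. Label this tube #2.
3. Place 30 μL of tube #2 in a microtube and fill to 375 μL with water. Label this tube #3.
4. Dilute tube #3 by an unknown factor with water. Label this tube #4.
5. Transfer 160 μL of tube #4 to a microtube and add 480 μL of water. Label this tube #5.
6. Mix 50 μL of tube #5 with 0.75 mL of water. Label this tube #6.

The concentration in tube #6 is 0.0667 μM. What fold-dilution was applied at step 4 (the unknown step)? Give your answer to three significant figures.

15.0-fold

Step 1: 50-fold → factor 50
Step 2: 300 μL brought to 1500 μL → factor 1500/300 = 5
Step 3: 30 μL brought to 375 μL → factor 375/30 = 12.5
Step 4: unknown factor x
Step 5: 160 μL + 480 μL = 640 μL total → factor 640/160 = 4
Step 6: 50 μL + 0.75 mL = 800 μL total → factor 800/50 = 16
Product of known-step factors = 2 × 10^5
Overall factor = 0.200 M / (0.0667 μM) = 2.9985 × 10^6
x = 2.9985 × 10^6 / 2 × 10^5 = 15.0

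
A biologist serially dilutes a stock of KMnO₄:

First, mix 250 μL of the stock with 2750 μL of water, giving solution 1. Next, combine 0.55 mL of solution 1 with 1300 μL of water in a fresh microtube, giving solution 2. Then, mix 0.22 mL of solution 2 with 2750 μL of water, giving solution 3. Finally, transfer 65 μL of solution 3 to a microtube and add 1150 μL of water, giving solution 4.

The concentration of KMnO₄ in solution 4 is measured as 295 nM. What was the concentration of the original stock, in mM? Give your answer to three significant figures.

3.00 mM

Step 1: 250 μL + 2750 μL = 3000 μL total → factor 3000/250 = 12
Step 2: 0.55 mL + 1300 μL = 1.85 mL total → factor 1.85/0.55 = 3.3636
Step 3: 0.22 mL + 2750 μL = 2.97 mL total → factor 2.97/0.22 = 13.5
Step 4: 65 μL + 1150 μL = 1215 μL total → factor 1215/65 = 18.692
Overall dilution factor = 12 × 3.3636 × 13.5 × 18.692 = 10186
Stock = 295 nM × 10186 = 3.005 × 10^6 nM = 3.00 mM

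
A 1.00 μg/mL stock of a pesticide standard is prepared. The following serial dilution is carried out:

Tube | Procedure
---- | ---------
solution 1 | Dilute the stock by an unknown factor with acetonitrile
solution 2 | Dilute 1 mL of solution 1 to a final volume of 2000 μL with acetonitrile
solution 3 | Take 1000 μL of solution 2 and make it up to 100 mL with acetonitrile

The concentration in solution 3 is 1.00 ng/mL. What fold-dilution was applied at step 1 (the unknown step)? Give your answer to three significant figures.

5.00-fold

Step 1: unknown factor x
Step 2: 1 mL brought to 2000 μL → factor 2/1 = 2
Step 3: 1000 μL brought to 100 mL → factor 1 × 10^5/1000 = 100
Product of known-step factors = 200
Overall factor = 1.00 μg/mL / (1.00 ng/mL) = 1000
x = 1000 / 200 = 5.00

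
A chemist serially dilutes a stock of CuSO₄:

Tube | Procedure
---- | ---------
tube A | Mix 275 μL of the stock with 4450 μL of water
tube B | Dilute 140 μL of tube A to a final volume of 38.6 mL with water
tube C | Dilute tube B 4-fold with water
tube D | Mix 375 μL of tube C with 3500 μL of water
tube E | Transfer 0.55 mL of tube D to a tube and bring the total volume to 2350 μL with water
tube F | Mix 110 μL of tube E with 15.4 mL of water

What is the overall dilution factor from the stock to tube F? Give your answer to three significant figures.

1.18 × 10^8

Step 1: 275 μL + 4450 μL = 4725 μL total → factor 4725/275 = 17.182
Step 2: 140 μL brought to 38.6 mL → factor 38600/140 = 275.71
Step 3: 4-fold → factor 4
Step 4: 375 μL + 3500 μL = 3875 μL total → factor 3875/375 = 10.333
Step 5: 0.55 mL brought to 2350 μL → factor 2.35/0.55 = 4.2727
Step 6: 110 μL + 15.4 mL = 15510 μL total → factor 15510/110 = 141
Overall dilution factor = 17.182 × 275.71 × 4 × 10.333 × 4.2727 × 141 = 1.1796 × 10^8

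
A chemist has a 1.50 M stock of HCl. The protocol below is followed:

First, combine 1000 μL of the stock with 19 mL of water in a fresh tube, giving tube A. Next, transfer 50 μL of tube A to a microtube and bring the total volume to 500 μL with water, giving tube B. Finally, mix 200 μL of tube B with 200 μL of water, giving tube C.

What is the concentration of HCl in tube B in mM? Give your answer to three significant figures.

7.50 mM

Step 1: 1000 μL + 19 mL = 20000 μL total → factor 20000/1000 = 20
Step 2: 50 μL brought to 500 μL → factor 500/50 = 10
Dilution factor through tube B = 20 × 10 = 200
[tube B] = 1.50 M / 200 = 0.007500 M = 7.50 mM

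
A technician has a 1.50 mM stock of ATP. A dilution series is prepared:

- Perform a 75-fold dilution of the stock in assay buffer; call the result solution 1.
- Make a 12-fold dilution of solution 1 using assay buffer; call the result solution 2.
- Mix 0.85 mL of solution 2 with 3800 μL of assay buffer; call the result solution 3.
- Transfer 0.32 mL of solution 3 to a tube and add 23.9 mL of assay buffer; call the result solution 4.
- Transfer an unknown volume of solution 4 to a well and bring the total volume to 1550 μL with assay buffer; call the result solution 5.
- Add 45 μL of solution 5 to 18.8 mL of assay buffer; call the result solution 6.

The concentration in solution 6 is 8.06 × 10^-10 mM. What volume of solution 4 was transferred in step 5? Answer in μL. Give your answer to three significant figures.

Step 1: 75-fold → factor 75
Step 2: 12-fold → factor 12
Step 3: 0.85 mL + 3800 μL = 4.65 mL total → factor 4.65/0.85 = 5.4706
Step 4: 0.32 mL + 23.9 mL = 24.22 mL total → factor 24.22/0.32 = 75.688
Step 5: v brought to 1550 μL → factor = 1550 μL/v
Step 6: 45 μL + 18.8 mL = 18845 μL total → factor 18845/45 = 418.78
Product of known-step factors = 1.5606 × 10^8
Overall factor = 1.50 mM / (8.06 × 10^-10 mM) = 1.861 × 10^9
Step-5 factor = 1.861 × 10^9 / 1.5606 × 10^8 = 11.925
v = 1550 μL / 11.925 = 130 μL

130 μL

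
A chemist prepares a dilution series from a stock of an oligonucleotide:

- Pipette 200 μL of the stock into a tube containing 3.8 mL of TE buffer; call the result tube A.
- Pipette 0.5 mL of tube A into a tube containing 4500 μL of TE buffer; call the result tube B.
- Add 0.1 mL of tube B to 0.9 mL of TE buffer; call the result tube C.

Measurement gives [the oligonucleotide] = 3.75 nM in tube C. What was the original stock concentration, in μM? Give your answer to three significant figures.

7.50 μM

Step 1: 200 μL + 3.8 mL = 4000 μL total → factor 4000/200 = 20
Step 2: 0.5 mL + 4500 μL = 5 mL total → factor 5/0.5 = 10
Step 3: 0.1 mL + 0.9 mL = 1 mL total → factor 1/0.1 = 10
Overall dilution factor = 20 × 10 × 10 = 2000
Stock = 3.75 nM × 2000 = 7500 nM = 7.50 μM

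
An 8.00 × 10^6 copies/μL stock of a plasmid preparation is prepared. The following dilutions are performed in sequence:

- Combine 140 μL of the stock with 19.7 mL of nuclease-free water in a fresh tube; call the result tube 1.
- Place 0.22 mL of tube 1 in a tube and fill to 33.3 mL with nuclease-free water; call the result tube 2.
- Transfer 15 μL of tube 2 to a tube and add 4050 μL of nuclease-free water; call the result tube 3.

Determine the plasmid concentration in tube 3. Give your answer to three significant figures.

1.38 copies/μL

Step 1: 140 μL + 19.7 mL = 19840 μL total → factor 19840/140 = 141.71
Step 2: 0.22 mL brought to 33.3 mL → factor 33.3/0.22 = 151.36
Step 3: 15 μL + 4050 μL = 4065 μL total → factor 4065/15 = 271
Overall dilution factor = 141.71 × 151.36 × 271 = 5.8131 × 10^6
Final = 8.00 × 10^6 copies/μL / 5.8131 × 10^6 = 1.38 copies/μL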